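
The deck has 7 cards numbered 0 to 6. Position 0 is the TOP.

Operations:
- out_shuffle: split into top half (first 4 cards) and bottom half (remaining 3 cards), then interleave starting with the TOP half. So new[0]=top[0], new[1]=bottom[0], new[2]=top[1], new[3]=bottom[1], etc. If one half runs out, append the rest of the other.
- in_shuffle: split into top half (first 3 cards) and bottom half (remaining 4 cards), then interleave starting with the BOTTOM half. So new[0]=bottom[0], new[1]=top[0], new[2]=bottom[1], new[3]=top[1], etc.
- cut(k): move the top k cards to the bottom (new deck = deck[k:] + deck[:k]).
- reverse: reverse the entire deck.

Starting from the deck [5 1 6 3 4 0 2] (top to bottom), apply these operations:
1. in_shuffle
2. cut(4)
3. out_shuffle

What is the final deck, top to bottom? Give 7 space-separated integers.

After op 1 (in_shuffle): [3 5 4 1 0 6 2]
After op 2 (cut(4)): [0 6 2 3 5 4 1]
After op 3 (out_shuffle): [0 5 6 4 2 1 3]

Answer: 0 5 6 4 2 1 3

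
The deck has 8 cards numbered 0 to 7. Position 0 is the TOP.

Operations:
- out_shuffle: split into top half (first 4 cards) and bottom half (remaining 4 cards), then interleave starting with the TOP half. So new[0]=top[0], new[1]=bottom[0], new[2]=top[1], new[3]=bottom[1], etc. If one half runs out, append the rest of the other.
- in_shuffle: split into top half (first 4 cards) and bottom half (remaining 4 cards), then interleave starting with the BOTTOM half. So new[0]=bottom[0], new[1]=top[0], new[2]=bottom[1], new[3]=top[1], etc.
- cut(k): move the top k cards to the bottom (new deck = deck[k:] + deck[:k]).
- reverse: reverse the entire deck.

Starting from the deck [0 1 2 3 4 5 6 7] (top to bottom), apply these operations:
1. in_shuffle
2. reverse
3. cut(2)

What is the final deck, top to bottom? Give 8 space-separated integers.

Answer: 2 6 1 5 0 4 3 7

Derivation:
After op 1 (in_shuffle): [4 0 5 1 6 2 7 3]
After op 2 (reverse): [3 7 2 6 1 5 0 4]
After op 3 (cut(2)): [2 6 1 5 0 4 3 7]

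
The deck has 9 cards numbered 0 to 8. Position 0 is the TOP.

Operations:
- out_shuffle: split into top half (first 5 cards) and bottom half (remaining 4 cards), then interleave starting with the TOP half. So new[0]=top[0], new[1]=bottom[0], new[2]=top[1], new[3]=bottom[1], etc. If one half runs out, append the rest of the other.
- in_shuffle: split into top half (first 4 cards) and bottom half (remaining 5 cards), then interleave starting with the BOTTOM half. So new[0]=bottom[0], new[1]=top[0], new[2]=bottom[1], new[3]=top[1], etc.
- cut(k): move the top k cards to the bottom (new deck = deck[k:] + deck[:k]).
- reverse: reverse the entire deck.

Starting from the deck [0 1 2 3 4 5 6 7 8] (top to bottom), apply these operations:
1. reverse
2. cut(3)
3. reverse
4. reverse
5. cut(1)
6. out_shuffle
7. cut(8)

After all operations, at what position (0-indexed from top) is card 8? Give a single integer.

After op 1 (reverse): [8 7 6 5 4 3 2 1 0]
After op 2 (cut(3)): [5 4 3 2 1 0 8 7 6]
After op 3 (reverse): [6 7 8 0 1 2 3 4 5]
After op 4 (reverse): [5 4 3 2 1 0 8 7 6]
After op 5 (cut(1)): [4 3 2 1 0 8 7 6 5]
After op 6 (out_shuffle): [4 8 3 7 2 6 1 5 0]
After op 7 (cut(8)): [0 4 8 3 7 2 6 1 5]
Card 8 is at position 2.

Answer: 2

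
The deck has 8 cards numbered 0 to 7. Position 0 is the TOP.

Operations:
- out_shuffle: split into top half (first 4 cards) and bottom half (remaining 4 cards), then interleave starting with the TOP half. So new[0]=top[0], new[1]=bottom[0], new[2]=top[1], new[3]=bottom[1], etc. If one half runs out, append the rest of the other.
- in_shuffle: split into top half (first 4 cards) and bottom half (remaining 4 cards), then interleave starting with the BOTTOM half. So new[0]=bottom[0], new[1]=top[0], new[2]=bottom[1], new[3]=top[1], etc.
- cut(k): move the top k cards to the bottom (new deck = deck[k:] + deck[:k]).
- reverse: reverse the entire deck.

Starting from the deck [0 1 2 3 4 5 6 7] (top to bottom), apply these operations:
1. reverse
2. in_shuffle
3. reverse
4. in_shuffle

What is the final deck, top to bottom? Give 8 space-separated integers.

Answer: 6 4 2 0 7 5 3 1

Derivation:
After op 1 (reverse): [7 6 5 4 3 2 1 0]
After op 2 (in_shuffle): [3 7 2 6 1 5 0 4]
After op 3 (reverse): [4 0 5 1 6 2 7 3]
After op 4 (in_shuffle): [6 4 2 0 7 5 3 1]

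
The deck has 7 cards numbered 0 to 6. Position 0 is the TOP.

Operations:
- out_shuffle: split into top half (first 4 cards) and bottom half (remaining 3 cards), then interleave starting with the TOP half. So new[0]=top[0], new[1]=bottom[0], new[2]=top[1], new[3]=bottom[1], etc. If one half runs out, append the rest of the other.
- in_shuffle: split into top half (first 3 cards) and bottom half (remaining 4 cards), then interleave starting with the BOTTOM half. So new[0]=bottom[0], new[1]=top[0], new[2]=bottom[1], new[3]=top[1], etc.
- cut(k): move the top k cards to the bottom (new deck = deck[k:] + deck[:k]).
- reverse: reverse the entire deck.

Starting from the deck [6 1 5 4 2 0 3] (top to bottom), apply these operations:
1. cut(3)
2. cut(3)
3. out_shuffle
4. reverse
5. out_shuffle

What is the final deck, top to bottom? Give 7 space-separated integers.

Answer: 5 6 0 4 1 3 2

Derivation:
After op 1 (cut(3)): [4 2 0 3 6 1 5]
After op 2 (cut(3)): [3 6 1 5 4 2 0]
After op 3 (out_shuffle): [3 4 6 2 1 0 5]
After op 4 (reverse): [5 0 1 2 6 4 3]
After op 5 (out_shuffle): [5 6 0 4 1 3 2]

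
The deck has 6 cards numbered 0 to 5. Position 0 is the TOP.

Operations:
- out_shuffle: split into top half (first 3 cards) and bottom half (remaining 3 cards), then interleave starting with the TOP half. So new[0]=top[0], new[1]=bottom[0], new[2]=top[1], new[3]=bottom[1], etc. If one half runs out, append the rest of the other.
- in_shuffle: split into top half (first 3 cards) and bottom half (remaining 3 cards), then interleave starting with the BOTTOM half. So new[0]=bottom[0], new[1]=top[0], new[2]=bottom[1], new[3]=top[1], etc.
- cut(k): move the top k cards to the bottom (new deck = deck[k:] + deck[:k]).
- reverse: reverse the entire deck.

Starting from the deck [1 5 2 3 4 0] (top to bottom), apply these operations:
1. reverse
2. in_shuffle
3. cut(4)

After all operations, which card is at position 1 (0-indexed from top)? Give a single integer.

After op 1 (reverse): [0 4 3 2 5 1]
After op 2 (in_shuffle): [2 0 5 4 1 3]
After op 3 (cut(4)): [1 3 2 0 5 4]
Position 1: card 3.

Answer: 3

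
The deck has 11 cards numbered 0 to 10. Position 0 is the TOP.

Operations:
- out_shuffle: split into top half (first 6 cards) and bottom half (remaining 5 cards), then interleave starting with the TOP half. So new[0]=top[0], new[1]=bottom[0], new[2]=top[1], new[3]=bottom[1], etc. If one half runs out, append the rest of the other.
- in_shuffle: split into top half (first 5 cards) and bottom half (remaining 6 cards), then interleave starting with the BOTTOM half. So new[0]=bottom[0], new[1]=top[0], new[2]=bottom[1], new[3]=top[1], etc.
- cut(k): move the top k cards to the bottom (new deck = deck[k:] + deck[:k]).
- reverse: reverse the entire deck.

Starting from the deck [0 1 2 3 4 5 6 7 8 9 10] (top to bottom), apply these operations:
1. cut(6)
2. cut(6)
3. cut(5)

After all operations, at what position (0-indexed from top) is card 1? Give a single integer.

After op 1 (cut(6)): [6 7 8 9 10 0 1 2 3 4 5]
After op 2 (cut(6)): [1 2 3 4 5 6 7 8 9 10 0]
After op 3 (cut(5)): [6 7 8 9 10 0 1 2 3 4 5]
Card 1 is at position 6.

Answer: 6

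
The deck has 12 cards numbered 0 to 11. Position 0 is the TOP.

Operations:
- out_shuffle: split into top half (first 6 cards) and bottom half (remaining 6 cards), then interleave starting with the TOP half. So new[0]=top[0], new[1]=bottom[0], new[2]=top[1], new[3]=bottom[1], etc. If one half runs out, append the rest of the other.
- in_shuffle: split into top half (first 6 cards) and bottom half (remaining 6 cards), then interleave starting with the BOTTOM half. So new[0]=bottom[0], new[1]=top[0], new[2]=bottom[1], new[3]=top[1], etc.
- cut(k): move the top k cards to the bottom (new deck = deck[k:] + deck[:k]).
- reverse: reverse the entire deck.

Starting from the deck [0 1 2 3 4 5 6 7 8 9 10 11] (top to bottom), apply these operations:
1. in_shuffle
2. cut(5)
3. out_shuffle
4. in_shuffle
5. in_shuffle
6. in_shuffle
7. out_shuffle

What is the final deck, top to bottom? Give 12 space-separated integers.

Answer: 3 4 1 2 5 0 10 11 8 9 6 7

Derivation:
After op 1 (in_shuffle): [6 0 7 1 8 2 9 3 10 4 11 5]
After op 2 (cut(5)): [2 9 3 10 4 11 5 6 0 7 1 8]
After op 3 (out_shuffle): [2 5 9 6 3 0 10 7 4 1 11 8]
After op 4 (in_shuffle): [10 2 7 5 4 9 1 6 11 3 8 0]
After op 5 (in_shuffle): [1 10 6 2 11 7 3 5 8 4 0 9]
After op 6 (in_shuffle): [3 1 5 10 8 6 4 2 0 11 9 7]
After op 7 (out_shuffle): [3 4 1 2 5 0 10 11 8 9 6 7]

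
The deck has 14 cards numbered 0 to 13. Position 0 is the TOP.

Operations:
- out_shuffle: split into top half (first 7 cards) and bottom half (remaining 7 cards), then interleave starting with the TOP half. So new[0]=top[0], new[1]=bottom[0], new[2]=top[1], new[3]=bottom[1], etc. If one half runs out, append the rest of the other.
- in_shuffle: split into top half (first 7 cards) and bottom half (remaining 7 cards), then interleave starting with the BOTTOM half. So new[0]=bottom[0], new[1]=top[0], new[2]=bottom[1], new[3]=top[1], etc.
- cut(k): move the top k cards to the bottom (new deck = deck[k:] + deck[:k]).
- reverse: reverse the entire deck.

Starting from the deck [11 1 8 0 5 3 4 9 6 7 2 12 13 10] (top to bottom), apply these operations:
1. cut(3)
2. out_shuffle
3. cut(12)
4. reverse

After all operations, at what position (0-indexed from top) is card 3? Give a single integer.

After op 1 (cut(3)): [0 5 3 4 9 6 7 2 12 13 10 11 1 8]
After op 2 (out_shuffle): [0 2 5 12 3 13 4 10 9 11 6 1 7 8]
After op 3 (cut(12)): [7 8 0 2 5 12 3 13 4 10 9 11 6 1]
After op 4 (reverse): [1 6 11 9 10 4 13 3 12 5 2 0 8 7]
Card 3 is at position 7.

Answer: 7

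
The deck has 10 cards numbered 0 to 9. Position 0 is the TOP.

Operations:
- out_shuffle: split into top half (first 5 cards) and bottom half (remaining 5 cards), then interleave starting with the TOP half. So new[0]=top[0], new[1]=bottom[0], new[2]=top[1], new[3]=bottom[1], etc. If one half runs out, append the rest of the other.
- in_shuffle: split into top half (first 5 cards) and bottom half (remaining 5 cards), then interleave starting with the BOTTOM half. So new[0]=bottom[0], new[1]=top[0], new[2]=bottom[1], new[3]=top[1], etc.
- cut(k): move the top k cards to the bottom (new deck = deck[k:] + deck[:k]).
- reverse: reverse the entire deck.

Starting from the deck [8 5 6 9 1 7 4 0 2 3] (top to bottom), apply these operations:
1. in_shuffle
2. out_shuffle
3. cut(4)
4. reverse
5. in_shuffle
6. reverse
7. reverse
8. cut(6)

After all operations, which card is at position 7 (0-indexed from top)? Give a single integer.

After op 1 (in_shuffle): [7 8 4 5 0 6 2 9 3 1]
After op 2 (out_shuffle): [7 6 8 2 4 9 5 3 0 1]
After op 3 (cut(4)): [4 9 5 3 0 1 7 6 8 2]
After op 4 (reverse): [2 8 6 7 1 0 3 5 9 4]
After op 5 (in_shuffle): [0 2 3 8 5 6 9 7 4 1]
After op 6 (reverse): [1 4 7 9 6 5 8 3 2 0]
After op 7 (reverse): [0 2 3 8 5 6 9 7 4 1]
After op 8 (cut(6)): [9 7 4 1 0 2 3 8 5 6]
Position 7: card 8.

Answer: 8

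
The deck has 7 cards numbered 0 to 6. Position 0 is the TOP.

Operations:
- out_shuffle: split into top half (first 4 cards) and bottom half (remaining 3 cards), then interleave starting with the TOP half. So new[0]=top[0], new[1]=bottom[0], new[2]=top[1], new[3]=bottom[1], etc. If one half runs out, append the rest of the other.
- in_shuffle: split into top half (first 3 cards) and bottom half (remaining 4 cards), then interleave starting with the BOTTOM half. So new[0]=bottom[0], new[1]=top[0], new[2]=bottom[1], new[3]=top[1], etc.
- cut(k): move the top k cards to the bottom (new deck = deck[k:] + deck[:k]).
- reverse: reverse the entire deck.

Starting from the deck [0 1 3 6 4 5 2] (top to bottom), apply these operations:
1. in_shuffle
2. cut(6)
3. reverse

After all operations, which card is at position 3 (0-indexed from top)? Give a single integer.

Answer: 4

Derivation:
After op 1 (in_shuffle): [6 0 4 1 5 3 2]
After op 2 (cut(6)): [2 6 0 4 1 5 3]
After op 3 (reverse): [3 5 1 4 0 6 2]
Position 3: card 4.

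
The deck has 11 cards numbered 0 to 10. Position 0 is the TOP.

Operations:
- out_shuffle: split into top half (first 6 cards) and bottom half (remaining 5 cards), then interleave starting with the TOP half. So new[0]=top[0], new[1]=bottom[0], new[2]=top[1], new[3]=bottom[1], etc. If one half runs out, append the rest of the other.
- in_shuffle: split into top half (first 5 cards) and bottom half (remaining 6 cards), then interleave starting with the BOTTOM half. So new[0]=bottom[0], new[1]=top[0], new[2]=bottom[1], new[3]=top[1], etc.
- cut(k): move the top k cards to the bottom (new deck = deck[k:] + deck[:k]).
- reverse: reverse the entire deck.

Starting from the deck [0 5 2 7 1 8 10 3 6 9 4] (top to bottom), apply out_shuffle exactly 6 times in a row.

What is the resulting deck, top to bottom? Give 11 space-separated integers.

After op 1 (out_shuffle): [0 10 5 3 2 6 7 9 1 4 8]
After op 2 (out_shuffle): [0 7 10 9 5 1 3 4 2 8 6]
After op 3 (out_shuffle): [0 3 7 4 10 2 9 8 5 6 1]
After op 4 (out_shuffle): [0 9 3 8 7 5 4 6 10 1 2]
After op 5 (out_shuffle): [0 4 9 6 3 10 8 1 7 2 5]
After op 6 (out_shuffle): [0 8 4 1 9 7 6 2 3 5 10]

Answer: 0 8 4 1 9 7 6 2 3 5 10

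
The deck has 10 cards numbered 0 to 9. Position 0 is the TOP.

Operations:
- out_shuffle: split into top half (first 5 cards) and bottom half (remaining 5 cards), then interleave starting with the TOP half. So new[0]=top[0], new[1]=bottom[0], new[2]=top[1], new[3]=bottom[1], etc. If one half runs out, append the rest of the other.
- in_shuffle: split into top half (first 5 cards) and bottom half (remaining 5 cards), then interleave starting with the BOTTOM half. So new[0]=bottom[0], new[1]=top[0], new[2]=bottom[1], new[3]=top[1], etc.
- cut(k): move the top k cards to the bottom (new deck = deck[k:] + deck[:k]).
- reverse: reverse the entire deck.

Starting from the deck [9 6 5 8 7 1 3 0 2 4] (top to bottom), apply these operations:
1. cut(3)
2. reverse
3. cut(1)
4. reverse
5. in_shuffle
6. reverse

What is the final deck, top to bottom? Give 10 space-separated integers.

After op 1 (cut(3)): [8 7 1 3 0 2 4 9 6 5]
After op 2 (reverse): [5 6 9 4 2 0 3 1 7 8]
After op 3 (cut(1)): [6 9 4 2 0 3 1 7 8 5]
After op 4 (reverse): [5 8 7 1 3 0 2 4 9 6]
After op 5 (in_shuffle): [0 5 2 8 4 7 9 1 6 3]
After op 6 (reverse): [3 6 1 9 7 4 8 2 5 0]

Answer: 3 6 1 9 7 4 8 2 5 0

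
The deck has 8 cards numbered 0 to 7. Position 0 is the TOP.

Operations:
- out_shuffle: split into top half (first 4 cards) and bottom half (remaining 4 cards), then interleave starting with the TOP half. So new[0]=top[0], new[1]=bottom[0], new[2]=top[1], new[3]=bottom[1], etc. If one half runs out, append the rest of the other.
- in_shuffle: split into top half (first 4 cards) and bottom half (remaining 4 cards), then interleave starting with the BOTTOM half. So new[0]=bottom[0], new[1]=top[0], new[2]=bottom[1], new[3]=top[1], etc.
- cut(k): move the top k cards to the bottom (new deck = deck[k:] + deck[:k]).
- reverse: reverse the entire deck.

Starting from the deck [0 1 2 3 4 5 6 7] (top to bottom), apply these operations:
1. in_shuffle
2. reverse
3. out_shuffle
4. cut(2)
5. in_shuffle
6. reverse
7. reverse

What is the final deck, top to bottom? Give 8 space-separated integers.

Answer: 6 7 4 5 3 2 1 0

Derivation:
After op 1 (in_shuffle): [4 0 5 1 6 2 7 3]
After op 2 (reverse): [3 7 2 6 1 5 0 4]
After op 3 (out_shuffle): [3 1 7 5 2 0 6 4]
After op 4 (cut(2)): [7 5 2 0 6 4 3 1]
After op 5 (in_shuffle): [6 7 4 5 3 2 1 0]
After op 6 (reverse): [0 1 2 3 5 4 7 6]
After op 7 (reverse): [6 7 4 5 3 2 1 0]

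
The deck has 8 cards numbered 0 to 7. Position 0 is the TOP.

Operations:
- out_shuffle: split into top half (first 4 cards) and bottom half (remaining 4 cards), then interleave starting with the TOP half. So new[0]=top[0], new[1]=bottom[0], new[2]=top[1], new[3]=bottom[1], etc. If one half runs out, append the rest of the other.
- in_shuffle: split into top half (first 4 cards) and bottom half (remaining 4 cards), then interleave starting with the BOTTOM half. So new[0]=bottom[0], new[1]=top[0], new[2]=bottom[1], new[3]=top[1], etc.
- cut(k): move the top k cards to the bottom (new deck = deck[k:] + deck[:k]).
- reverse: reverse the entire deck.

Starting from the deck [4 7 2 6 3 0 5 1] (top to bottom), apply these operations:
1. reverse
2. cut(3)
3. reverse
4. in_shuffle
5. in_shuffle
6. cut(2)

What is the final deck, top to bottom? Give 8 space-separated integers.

After op 1 (reverse): [1 5 0 3 6 2 7 4]
After op 2 (cut(3)): [3 6 2 7 4 1 5 0]
After op 3 (reverse): [0 5 1 4 7 2 6 3]
After op 4 (in_shuffle): [7 0 2 5 6 1 3 4]
After op 5 (in_shuffle): [6 7 1 0 3 2 4 5]
After op 6 (cut(2)): [1 0 3 2 4 5 6 7]

Answer: 1 0 3 2 4 5 6 7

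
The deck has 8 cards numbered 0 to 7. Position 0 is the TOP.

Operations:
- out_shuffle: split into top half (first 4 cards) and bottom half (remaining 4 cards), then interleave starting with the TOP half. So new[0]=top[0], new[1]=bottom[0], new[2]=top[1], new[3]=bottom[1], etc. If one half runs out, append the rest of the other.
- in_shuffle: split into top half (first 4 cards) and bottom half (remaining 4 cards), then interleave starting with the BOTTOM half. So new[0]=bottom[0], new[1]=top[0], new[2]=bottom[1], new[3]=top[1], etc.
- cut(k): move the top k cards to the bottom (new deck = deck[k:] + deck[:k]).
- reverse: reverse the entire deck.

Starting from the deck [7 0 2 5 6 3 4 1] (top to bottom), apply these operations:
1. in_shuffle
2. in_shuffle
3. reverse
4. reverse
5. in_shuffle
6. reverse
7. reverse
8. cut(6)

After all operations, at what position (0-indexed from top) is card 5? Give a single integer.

Answer: 6

Derivation:
After op 1 (in_shuffle): [6 7 3 0 4 2 1 5]
After op 2 (in_shuffle): [4 6 2 7 1 3 5 0]
After op 3 (reverse): [0 5 3 1 7 2 6 4]
After op 4 (reverse): [4 6 2 7 1 3 5 0]
After op 5 (in_shuffle): [1 4 3 6 5 2 0 7]
After op 6 (reverse): [7 0 2 5 6 3 4 1]
After op 7 (reverse): [1 4 3 6 5 2 0 7]
After op 8 (cut(6)): [0 7 1 4 3 6 5 2]
Card 5 is at position 6.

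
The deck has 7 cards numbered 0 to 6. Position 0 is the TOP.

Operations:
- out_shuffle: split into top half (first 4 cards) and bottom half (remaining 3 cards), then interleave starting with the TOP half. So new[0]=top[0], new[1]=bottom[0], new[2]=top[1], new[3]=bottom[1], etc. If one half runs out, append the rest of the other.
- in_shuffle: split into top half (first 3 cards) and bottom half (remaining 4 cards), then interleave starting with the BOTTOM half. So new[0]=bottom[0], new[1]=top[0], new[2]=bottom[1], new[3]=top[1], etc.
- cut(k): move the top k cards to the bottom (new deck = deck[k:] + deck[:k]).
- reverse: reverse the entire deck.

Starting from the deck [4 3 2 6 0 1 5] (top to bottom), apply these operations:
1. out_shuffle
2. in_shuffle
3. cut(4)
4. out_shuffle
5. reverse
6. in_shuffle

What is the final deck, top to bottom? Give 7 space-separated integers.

Answer: 2 1 3 0 4 6 5

Derivation:
After op 1 (out_shuffle): [4 0 3 1 2 5 6]
After op 2 (in_shuffle): [1 4 2 0 5 3 6]
After op 3 (cut(4)): [5 3 6 1 4 2 0]
After op 4 (out_shuffle): [5 4 3 2 6 0 1]
After op 5 (reverse): [1 0 6 2 3 4 5]
After op 6 (in_shuffle): [2 1 3 0 4 6 5]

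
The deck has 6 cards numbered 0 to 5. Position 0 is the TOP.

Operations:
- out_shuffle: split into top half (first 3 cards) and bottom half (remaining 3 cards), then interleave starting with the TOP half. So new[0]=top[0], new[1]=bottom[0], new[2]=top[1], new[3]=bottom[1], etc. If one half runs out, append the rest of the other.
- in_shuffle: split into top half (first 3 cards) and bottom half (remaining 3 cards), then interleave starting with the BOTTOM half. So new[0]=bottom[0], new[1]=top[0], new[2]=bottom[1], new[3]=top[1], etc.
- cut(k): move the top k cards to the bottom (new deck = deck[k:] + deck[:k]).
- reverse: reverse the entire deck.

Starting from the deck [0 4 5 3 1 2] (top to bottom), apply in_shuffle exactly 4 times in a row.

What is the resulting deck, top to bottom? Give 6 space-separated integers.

Answer: 3 0 1 4 2 5

Derivation:
After op 1 (in_shuffle): [3 0 1 4 2 5]
After op 2 (in_shuffle): [4 3 2 0 5 1]
After op 3 (in_shuffle): [0 4 5 3 1 2]
After op 4 (in_shuffle): [3 0 1 4 2 5]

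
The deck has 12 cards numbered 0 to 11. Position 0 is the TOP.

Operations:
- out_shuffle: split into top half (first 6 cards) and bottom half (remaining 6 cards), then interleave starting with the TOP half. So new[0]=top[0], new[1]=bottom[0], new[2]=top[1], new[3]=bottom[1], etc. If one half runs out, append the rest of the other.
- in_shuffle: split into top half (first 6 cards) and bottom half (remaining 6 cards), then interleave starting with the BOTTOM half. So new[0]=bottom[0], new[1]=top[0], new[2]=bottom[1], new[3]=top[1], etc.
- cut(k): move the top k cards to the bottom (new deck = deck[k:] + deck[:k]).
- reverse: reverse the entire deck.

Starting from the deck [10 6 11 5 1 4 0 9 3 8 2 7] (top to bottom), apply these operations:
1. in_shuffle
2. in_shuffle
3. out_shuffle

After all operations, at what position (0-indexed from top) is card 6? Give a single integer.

After op 1 (in_shuffle): [0 10 9 6 3 11 8 5 2 1 7 4]
After op 2 (in_shuffle): [8 0 5 10 2 9 1 6 7 3 4 11]
After op 3 (out_shuffle): [8 1 0 6 5 7 10 3 2 4 9 11]
Card 6 is at position 3.

Answer: 3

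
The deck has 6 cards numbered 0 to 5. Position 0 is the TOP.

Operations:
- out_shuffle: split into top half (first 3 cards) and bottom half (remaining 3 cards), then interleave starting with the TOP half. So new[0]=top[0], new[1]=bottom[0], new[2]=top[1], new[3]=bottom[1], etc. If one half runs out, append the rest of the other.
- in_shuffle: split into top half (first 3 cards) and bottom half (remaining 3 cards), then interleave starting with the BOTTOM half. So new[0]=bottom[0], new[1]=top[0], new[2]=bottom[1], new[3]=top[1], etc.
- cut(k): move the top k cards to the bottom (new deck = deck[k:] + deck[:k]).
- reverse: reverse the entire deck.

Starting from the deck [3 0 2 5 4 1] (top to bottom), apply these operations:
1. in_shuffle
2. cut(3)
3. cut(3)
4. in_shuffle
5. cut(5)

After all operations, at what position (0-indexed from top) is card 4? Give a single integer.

After op 1 (in_shuffle): [5 3 4 0 1 2]
After op 2 (cut(3)): [0 1 2 5 3 4]
After op 3 (cut(3)): [5 3 4 0 1 2]
After op 4 (in_shuffle): [0 5 1 3 2 4]
After op 5 (cut(5)): [4 0 5 1 3 2]
Card 4 is at position 0.

Answer: 0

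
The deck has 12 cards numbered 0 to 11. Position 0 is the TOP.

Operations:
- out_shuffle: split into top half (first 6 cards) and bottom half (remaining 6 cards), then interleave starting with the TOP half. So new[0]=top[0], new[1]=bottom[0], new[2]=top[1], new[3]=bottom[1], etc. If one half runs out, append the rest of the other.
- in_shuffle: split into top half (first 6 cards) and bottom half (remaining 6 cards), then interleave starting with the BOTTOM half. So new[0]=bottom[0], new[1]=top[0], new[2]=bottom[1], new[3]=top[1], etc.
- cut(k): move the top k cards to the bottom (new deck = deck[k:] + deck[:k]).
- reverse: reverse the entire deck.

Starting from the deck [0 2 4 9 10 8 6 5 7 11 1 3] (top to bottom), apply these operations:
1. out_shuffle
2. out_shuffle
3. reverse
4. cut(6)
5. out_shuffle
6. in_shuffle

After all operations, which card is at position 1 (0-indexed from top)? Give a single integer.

After op 1 (out_shuffle): [0 6 2 5 4 7 9 11 10 1 8 3]
After op 2 (out_shuffle): [0 9 6 11 2 10 5 1 4 8 7 3]
After op 3 (reverse): [3 7 8 4 1 5 10 2 11 6 9 0]
After op 4 (cut(6)): [10 2 11 6 9 0 3 7 8 4 1 5]
After op 5 (out_shuffle): [10 3 2 7 11 8 6 4 9 1 0 5]
After op 6 (in_shuffle): [6 10 4 3 9 2 1 7 0 11 5 8]
Position 1: card 10.

Answer: 10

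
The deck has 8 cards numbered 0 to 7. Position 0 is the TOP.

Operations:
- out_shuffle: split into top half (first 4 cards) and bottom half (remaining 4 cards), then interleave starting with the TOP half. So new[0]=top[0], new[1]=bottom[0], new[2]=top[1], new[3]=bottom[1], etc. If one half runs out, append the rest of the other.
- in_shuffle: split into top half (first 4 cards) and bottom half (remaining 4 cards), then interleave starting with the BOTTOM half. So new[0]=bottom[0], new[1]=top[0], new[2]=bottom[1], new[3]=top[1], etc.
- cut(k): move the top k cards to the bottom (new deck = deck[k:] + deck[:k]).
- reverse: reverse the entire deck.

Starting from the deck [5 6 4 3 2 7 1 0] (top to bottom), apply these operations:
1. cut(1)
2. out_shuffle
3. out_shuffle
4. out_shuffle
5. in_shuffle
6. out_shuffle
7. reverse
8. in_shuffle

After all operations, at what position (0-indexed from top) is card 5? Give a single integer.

Answer: 5

Derivation:
After op 1 (cut(1)): [6 4 3 2 7 1 0 5]
After op 2 (out_shuffle): [6 7 4 1 3 0 2 5]
After op 3 (out_shuffle): [6 3 7 0 4 2 1 5]
After op 4 (out_shuffle): [6 4 3 2 7 1 0 5]
After op 5 (in_shuffle): [7 6 1 4 0 3 5 2]
After op 6 (out_shuffle): [7 0 6 3 1 5 4 2]
After op 7 (reverse): [2 4 5 1 3 6 0 7]
After op 8 (in_shuffle): [3 2 6 4 0 5 7 1]
Card 5 is at position 5.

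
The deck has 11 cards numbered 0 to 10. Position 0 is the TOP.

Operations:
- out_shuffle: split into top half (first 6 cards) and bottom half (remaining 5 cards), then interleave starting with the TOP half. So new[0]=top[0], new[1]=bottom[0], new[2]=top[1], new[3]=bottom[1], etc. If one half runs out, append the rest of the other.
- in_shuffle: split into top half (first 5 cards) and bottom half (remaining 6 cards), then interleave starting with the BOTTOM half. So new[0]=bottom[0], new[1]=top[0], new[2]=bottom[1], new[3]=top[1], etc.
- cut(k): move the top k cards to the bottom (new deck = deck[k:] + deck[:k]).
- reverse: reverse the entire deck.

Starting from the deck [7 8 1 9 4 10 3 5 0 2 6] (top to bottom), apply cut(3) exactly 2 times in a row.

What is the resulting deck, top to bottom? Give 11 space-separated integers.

After op 1 (cut(3)): [9 4 10 3 5 0 2 6 7 8 1]
After op 2 (cut(3)): [3 5 0 2 6 7 8 1 9 4 10]

Answer: 3 5 0 2 6 7 8 1 9 4 10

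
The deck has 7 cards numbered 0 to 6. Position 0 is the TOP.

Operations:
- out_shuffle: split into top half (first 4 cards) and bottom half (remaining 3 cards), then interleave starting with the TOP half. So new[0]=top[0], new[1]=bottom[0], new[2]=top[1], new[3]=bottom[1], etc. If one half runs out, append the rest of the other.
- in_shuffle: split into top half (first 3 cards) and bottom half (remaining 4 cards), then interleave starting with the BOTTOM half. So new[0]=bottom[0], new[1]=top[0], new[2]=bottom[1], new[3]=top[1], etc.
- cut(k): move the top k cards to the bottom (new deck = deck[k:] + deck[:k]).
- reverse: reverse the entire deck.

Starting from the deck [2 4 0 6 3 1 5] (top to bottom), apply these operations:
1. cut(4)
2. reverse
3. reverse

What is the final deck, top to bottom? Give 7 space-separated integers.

After op 1 (cut(4)): [3 1 5 2 4 0 6]
After op 2 (reverse): [6 0 4 2 5 1 3]
After op 3 (reverse): [3 1 5 2 4 0 6]

Answer: 3 1 5 2 4 0 6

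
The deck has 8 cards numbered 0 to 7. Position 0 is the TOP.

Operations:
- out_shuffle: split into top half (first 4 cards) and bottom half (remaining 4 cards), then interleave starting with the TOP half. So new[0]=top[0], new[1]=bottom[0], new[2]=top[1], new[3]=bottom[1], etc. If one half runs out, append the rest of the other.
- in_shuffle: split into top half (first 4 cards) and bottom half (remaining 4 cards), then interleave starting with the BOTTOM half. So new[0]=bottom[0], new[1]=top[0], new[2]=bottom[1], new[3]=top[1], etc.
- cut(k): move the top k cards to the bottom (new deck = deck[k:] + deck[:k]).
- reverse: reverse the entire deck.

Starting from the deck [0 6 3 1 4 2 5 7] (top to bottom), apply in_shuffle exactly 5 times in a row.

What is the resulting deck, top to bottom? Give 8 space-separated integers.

After op 1 (in_shuffle): [4 0 2 6 5 3 7 1]
After op 2 (in_shuffle): [5 4 3 0 7 2 1 6]
After op 3 (in_shuffle): [7 5 2 4 1 3 6 0]
After op 4 (in_shuffle): [1 7 3 5 6 2 0 4]
After op 5 (in_shuffle): [6 1 2 7 0 3 4 5]

Answer: 6 1 2 7 0 3 4 5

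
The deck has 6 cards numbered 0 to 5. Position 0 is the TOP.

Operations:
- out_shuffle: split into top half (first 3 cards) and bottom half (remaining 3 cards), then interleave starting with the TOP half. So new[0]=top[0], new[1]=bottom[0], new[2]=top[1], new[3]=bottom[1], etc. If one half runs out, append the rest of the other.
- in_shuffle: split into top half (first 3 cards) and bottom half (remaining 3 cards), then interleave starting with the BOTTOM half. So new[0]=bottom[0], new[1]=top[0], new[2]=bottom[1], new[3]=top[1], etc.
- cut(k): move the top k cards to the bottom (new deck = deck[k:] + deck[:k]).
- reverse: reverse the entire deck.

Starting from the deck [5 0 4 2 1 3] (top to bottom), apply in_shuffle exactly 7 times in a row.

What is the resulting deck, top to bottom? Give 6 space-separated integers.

After op 1 (in_shuffle): [2 5 1 0 3 4]
After op 2 (in_shuffle): [0 2 3 5 4 1]
After op 3 (in_shuffle): [5 0 4 2 1 3]
After op 4 (in_shuffle): [2 5 1 0 3 4]
After op 5 (in_shuffle): [0 2 3 5 4 1]
After op 6 (in_shuffle): [5 0 4 2 1 3]
After op 7 (in_shuffle): [2 5 1 0 3 4]

Answer: 2 5 1 0 3 4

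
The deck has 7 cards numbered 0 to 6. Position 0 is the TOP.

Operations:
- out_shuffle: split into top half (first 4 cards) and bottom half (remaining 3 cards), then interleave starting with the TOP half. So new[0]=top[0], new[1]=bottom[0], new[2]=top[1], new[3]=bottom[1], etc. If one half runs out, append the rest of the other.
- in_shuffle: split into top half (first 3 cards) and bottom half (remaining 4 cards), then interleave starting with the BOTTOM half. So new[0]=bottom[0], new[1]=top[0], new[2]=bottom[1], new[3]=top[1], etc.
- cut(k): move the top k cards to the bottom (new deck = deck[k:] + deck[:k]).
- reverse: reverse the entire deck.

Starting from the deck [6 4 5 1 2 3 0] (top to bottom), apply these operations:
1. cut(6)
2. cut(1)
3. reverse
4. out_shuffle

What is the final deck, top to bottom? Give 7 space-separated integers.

After op 1 (cut(6)): [0 6 4 5 1 2 3]
After op 2 (cut(1)): [6 4 5 1 2 3 0]
After op 3 (reverse): [0 3 2 1 5 4 6]
After op 4 (out_shuffle): [0 5 3 4 2 6 1]

Answer: 0 5 3 4 2 6 1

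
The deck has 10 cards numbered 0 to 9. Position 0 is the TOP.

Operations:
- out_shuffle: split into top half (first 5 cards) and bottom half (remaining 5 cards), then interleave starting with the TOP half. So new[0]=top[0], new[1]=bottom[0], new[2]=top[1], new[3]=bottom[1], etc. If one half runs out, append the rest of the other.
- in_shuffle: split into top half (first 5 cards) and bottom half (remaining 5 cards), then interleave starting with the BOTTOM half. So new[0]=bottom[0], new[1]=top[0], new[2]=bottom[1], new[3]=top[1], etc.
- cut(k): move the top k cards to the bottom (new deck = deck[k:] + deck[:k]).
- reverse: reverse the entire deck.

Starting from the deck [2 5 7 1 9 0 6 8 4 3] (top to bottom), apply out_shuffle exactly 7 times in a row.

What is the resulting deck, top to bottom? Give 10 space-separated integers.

After op 1 (out_shuffle): [2 0 5 6 7 8 1 4 9 3]
After op 2 (out_shuffle): [2 8 0 1 5 4 6 9 7 3]
After op 3 (out_shuffle): [2 4 8 6 0 9 1 7 5 3]
After op 4 (out_shuffle): [2 9 4 1 8 7 6 5 0 3]
After op 5 (out_shuffle): [2 7 9 6 4 5 1 0 8 3]
After op 6 (out_shuffle): [2 5 7 1 9 0 6 8 4 3]
After op 7 (out_shuffle): [2 0 5 6 7 8 1 4 9 3]

Answer: 2 0 5 6 7 8 1 4 9 3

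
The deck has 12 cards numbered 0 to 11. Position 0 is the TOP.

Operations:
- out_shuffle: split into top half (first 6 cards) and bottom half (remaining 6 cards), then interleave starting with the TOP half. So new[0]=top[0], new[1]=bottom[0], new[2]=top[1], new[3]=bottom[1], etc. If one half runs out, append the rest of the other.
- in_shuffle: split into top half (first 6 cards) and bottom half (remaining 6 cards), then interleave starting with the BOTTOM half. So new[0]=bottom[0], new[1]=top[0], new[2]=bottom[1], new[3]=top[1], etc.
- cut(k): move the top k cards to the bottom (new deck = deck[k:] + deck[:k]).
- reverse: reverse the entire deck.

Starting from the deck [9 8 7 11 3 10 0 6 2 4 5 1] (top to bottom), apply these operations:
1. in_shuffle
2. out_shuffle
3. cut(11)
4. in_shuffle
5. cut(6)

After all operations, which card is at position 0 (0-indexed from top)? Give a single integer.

After op 1 (in_shuffle): [0 9 6 8 2 7 4 11 5 3 1 10]
After op 2 (out_shuffle): [0 4 9 11 6 5 8 3 2 1 7 10]
After op 3 (cut(11)): [10 0 4 9 11 6 5 8 3 2 1 7]
After op 4 (in_shuffle): [5 10 8 0 3 4 2 9 1 11 7 6]
After op 5 (cut(6)): [2 9 1 11 7 6 5 10 8 0 3 4]
Position 0: card 2.

Answer: 2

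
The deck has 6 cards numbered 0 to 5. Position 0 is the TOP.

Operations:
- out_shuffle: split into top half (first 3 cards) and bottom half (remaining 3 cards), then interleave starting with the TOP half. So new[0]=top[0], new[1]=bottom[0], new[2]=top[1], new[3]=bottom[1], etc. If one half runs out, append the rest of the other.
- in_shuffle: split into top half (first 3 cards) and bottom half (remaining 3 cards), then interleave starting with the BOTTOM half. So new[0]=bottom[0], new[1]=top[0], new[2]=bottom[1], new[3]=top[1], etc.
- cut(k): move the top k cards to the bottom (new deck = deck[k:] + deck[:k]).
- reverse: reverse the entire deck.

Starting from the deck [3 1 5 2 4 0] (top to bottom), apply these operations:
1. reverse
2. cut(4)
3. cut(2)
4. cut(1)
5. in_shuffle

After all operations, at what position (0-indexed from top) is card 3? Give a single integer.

After op 1 (reverse): [0 4 2 5 1 3]
After op 2 (cut(4)): [1 3 0 4 2 5]
After op 3 (cut(2)): [0 4 2 5 1 3]
After op 4 (cut(1)): [4 2 5 1 3 0]
After op 5 (in_shuffle): [1 4 3 2 0 5]
Card 3 is at position 2.

Answer: 2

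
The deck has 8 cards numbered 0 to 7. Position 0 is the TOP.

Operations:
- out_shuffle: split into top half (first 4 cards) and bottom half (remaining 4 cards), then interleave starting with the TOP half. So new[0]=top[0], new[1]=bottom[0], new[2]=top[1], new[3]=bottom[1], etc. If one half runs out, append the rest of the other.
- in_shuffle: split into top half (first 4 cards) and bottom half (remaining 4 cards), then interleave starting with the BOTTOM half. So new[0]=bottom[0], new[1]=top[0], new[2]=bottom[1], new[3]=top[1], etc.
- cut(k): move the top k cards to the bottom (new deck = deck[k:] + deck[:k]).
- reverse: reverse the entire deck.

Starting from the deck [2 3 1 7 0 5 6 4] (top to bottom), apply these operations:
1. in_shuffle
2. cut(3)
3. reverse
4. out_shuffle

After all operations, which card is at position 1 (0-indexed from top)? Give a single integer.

After op 1 (in_shuffle): [0 2 5 3 6 1 4 7]
After op 2 (cut(3)): [3 6 1 4 7 0 2 5]
After op 3 (reverse): [5 2 0 7 4 1 6 3]
After op 4 (out_shuffle): [5 4 2 1 0 6 7 3]
Position 1: card 4.

Answer: 4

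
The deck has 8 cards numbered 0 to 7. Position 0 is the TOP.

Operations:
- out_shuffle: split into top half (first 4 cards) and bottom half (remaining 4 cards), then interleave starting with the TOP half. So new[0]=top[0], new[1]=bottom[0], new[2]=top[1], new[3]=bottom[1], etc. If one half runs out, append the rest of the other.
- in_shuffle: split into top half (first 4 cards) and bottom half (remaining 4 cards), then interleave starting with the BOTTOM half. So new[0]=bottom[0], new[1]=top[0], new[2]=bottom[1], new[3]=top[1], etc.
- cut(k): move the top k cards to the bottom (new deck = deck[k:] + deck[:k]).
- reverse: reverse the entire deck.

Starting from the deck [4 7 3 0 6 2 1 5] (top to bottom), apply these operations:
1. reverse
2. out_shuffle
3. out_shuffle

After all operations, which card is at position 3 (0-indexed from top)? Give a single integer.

After op 1 (reverse): [5 1 2 6 0 3 7 4]
After op 2 (out_shuffle): [5 0 1 3 2 7 6 4]
After op 3 (out_shuffle): [5 2 0 7 1 6 3 4]
Position 3: card 7.

Answer: 7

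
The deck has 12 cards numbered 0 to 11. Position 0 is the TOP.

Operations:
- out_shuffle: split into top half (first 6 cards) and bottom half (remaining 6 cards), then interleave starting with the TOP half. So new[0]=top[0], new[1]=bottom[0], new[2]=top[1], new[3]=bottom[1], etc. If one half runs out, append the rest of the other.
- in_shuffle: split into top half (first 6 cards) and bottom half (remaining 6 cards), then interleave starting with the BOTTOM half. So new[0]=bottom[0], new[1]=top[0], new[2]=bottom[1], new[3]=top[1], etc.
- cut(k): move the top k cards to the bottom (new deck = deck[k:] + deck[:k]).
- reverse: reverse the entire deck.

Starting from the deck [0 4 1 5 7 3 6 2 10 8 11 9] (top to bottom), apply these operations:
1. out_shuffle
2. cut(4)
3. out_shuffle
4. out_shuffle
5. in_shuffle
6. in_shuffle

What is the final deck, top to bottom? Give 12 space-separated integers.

Answer: 11 9 6 1 0 4 10 8 2 5 7 3

Derivation:
After op 1 (out_shuffle): [0 6 4 2 1 10 5 8 7 11 3 9]
After op 2 (cut(4)): [1 10 5 8 7 11 3 9 0 6 4 2]
After op 3 (out_shuffle): [1 3 10 9 5 0 8 6 7 4 11 2]
After op 4 (out_shuffle): [1 8 3 6 10 7 9 4 5 11 0 2]
After op 5 (in_shuffle): [9 1 4 8 5 3 11 6 0 10 2 7]
After op 6 (in_shuffle): [11 9 6 1 0 4 10 8 2 5 7 3]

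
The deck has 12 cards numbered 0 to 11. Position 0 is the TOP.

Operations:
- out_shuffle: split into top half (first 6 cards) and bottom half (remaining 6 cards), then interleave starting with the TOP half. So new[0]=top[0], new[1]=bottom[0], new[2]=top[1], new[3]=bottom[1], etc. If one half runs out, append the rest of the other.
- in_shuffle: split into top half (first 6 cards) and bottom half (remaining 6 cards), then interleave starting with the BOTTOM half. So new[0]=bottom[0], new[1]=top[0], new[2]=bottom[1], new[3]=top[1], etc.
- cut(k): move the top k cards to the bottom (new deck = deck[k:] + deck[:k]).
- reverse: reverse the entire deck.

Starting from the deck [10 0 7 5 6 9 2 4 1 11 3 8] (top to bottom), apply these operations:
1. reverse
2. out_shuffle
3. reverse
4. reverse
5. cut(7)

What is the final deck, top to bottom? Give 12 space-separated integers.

Answer: 7 4 0 2 10 8 9 3 6 11 5 1

Derivation:
After op 1 (reverse): [8 3 11 1 4 2 9 6 5 7 0 10]
After op 2 (out_shuffle): [8 9 3 6 11 5 1 7 4 0 2 10]
After op 3 (reverse): [10 2 0 4 7 1 5 11 6 3 9 8]
After op 4 (reverse): [8 9 3 6 11 5 1 7 4 0 2 10]
After op 5 (cut(7)): [7 4 0 2 10 8 9 3 6 11 5 1]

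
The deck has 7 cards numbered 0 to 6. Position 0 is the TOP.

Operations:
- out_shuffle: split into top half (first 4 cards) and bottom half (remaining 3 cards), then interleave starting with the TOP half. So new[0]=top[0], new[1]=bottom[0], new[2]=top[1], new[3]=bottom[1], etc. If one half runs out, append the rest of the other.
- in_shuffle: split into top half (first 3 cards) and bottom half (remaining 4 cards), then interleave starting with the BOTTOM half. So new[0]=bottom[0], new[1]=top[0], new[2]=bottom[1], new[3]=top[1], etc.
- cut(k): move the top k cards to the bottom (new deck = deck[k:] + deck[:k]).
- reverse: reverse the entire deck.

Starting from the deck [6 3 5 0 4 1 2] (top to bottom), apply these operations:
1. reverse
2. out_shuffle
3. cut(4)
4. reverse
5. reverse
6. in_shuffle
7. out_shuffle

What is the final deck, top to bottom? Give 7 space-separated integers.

After op 1 (reverse): [2 1 4 0 5 3 6]
After op 2 (out_shuffle): [2 5 1 3 4 6 0]
After op 3 (cut(4)): [4 6 0 2 5 1 3]
After op 4 (reverse): [3 1 5 2 0 6 4]
After op 5 (reverse): [4 6 0 2 5 1 3]
After op 6 (in_shuffle): [2 4 5 6 1 0 3]
After op 7 (out_shuffle): [2 1 4 0 5 3 6]

Answer: 2 1 4 0 5 3 6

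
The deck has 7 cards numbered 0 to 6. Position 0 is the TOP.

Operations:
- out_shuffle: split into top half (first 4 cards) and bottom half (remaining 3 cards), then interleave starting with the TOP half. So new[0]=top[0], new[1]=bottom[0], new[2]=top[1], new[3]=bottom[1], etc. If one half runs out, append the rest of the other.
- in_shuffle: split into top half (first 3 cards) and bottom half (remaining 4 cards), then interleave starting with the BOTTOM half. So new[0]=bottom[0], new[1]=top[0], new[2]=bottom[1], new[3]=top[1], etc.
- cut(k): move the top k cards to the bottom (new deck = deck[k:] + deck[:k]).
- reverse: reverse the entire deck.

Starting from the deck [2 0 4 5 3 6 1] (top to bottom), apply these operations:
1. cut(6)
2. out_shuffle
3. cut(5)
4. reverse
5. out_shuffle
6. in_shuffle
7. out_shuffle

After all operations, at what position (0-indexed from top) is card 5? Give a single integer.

Answer: 5

Derivation:
After op 1 (cut(6)): [1 2 0 4 5 3 6]
After op 2 (out_shuffle): [1 5 2 3 0 6 4]
After op 3 (cut(5)): [6 4 1 5 2 3 0]
After op 4 (reverse): [0 3 2 5 1 4 6]
After op 5 (out_shuffle): [0 1 3 4 2 6 5]
After op 6 (in_shuffle): [4 0 2 1 6 3 5]
After op 7 (out_shuffle): [4 6 0 3 2 5 1]
Card 5 is at position 5.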